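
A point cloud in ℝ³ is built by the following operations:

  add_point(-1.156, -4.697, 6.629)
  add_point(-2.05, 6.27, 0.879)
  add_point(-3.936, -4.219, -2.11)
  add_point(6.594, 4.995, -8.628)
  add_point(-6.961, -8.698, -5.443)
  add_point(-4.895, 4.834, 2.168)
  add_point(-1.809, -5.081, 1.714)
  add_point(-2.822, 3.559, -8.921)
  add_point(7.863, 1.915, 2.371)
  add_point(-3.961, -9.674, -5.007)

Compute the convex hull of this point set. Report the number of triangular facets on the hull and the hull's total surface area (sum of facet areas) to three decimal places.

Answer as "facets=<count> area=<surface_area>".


Hull vertices (8/10): indices [0, 1, 3, 4, 5, 7, 8, 9].

Per-facet area ½‖(b−a)×(c−a)‖:
  f1: (p3, p1, p8) → 59.1176
  f2: (p5, p0, p4) → 75.7870
  f3: (p5, p1, p8) → 15.8958
  f4: (p5, p0, p8) → 62.3033
  f5: (p9, p3, p8) → 99.6709
  f6: (p9, p0, p4) → 20.1856
  f7: (p9, p0, p8) → 77.4374
  f8: (p7, p3, p1) → 48.0777
  f9: (p7, p5, p1) → 17.2196
  f10: (p7, p5, p4) → 74.3928
  f11: (p7, p9, p4) → 21.3254
  f12: (p7, p9, p3) → 64.4086
Σ area = 635.822

Euler characteristic 8−18+12 = 2 ✓

facets=12 area=635.822


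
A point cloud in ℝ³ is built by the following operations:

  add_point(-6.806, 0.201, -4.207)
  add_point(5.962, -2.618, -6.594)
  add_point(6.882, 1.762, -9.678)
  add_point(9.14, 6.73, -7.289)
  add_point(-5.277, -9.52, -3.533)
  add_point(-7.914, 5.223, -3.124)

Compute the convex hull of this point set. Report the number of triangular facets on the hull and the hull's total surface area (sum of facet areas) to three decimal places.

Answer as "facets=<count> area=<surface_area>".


Points on the hull: [0, 1, 2, 3, 4, 5] (6 of 6).

Area of each hull facet:
  f1: (p4, p3, p5) → 131.4271
  f2: (p2, p3, p5) → 49.2899
  f3: (p1, p4, p3) → 43.2468
  f4: (p1, p2, p3) → 13.9383
  f5: (p1, p2, p4) → 26.9936
  f6: (p0, p4, p5) → 7.2266
  f7: (p0, p2, p5) → 38.3847
  f8: (p0, p2, p4) → 73.0979
Σ area = 383.605

Euler: V−E+F = 6−12+8 = 2.

facets=8 area=383.605


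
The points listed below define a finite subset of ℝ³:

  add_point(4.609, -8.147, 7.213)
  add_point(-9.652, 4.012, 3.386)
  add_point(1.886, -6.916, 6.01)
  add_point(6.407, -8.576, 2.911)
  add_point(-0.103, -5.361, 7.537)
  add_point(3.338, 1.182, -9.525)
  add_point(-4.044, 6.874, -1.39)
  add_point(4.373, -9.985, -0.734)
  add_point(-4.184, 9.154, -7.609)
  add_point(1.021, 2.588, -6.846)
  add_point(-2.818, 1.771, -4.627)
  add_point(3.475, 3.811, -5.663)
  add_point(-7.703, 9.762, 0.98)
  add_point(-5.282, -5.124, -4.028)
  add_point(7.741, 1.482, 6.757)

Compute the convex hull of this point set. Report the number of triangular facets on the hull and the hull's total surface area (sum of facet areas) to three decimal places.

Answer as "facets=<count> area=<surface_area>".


Extreme-point indices: [0, 1, 2, 3, 4, 5, 7, 8, 11, 12, 13, 14] — 12 of 15 on the boundary.

Facet areas (half cross-product norm):
  f1: (p4, p14, p1) → 73.0228
  f2: (p13, p5, p7) → 65.6457
  f3: (p13, p4, p1) → 73.4667
  f4: (p13, p8, p1) → 78.2695
  f5: (p13, p8, p5) → 65.6379
  f6: (p12, p14, p1) → 58.1670
  f7: (p12, p8, p1) → 27.8967
  f8: (p12, p8, p14) → 85.6763
  f9: (p11, p5, p14) → 22.8351
  f10: (p11, p8, p14) → 53.3514
  f11: (p11, p8, p5) → 22.1234
  f12: (p0, p4, p14) → 27.1436
  f13: (p3, p0, p14) → 23.6663
  f14: (p3, p0, p7) → 8.1554
  f15: (p3, p5, p14) → 84.2482
  f16: (p3, p5, p7) → 30.0079
  f17: (p2, p0, p7) → 12.5296
  f18: (p2, p0, p4) → 3.8784
  f19: (p2, p13, p7) → 43.3622
  f20: (p2, p13, p4) → 18.3680
Σ area = 877.452

Check V−E+F: 12 − 30 + 20 = 2.

facets=20 area=877.452


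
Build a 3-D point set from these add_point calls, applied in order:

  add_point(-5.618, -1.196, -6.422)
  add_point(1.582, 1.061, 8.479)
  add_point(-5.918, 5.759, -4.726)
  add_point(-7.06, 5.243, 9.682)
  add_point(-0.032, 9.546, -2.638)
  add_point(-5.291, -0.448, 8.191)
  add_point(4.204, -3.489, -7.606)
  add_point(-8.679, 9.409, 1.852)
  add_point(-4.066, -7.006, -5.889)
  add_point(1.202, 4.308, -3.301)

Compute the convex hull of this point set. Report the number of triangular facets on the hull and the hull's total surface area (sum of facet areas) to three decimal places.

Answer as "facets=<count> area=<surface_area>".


Extreme-point indices: [0, 1, 2, 3, 4, 5, 6, 7, 8] — 9 of 10 on the boundary.

Per-facet area ½‖(b−a)×(c−a)‖:
  f1: (p3, p8, p7) → 84.0698
  f2: (p1, p8, p6) → 75.5939
  f3: (p4, p2, p7) → 28.7134
  f4: (p4, p2, p6) → 50.3157
  f5: (p4, p1, p6) → 97.7906
  f6: (p4, p3, p7) → 42.5615
  f7: (p4, p1, p3) → 65.6777
  f8: (p0, p8, p6) → 27.2886
  f9: (p0, p2, p6) → 34.8486
  f10: (p0, p8, p7) → 27.8277
  f11: (p0, p2, p7) → 21.7956
  f12: (p5, p3, p8) → 37.0927
  f13: (p5, p1, p8) → 54.7941
  f14: (p5, p1, p3) → 21.5752
Σ area = 669.945

Check V−E+F: 9 − 21 + 14 = 2.

facets=14 area=669.945


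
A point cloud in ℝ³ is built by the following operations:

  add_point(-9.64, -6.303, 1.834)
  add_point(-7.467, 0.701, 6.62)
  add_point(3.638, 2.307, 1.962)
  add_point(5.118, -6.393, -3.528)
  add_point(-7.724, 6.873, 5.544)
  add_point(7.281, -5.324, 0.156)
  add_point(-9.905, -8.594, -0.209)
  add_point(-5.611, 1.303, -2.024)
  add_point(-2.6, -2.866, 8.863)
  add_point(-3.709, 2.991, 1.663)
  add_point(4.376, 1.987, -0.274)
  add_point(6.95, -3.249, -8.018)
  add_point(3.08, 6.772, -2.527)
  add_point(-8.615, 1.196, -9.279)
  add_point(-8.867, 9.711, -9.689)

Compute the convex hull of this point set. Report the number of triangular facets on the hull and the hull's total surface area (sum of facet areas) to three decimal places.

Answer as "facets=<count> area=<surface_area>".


Points on the hull: [0, 1, 2, 3, 4, 5, 6, 8, 11, 12, 13, 14] (12 of 15).

Per-facet area ½‖(b−a)×(c−a)‖:
  f1: (p8, p5, p6) → 86.3173
  f2: (p11, p12, p5) → 49.6163
  f3: (p11, p12, p14) → 83.9273
  f4: (p4, p12, p14) → 89.0757
  f5: (p2, p8, p5) → 45.9681
  f6: (p2, p12, p5) → 23.6460
  f7: (p2, p4, p8) → 57.5787
  f8: (p2, p4, p12) → 40.1948
  f9: (p3, p5, p6) → 32.2984
  f10: (p3, p11, p6) → 37.5273
  f11: (p3, p11, p5) → 11.8616
  f12: (p13, p14, p6) → 37.2479
  f13: (p13, p11, p6) → 107.4419
  f14: (p13, p11, p14) → 65.9287
  f15: (p1, p4, p8) → 15.5720
  f16: (p0, p8, p6) → 10.8491
  f17: (p0, p1, p8) → 28.1268
  f18: (p0, p1, p4) → 20.0451
  f19: (p0, p14, p6) → 29.6743
  f20: (p0, p4, p14) → 106.8461
Σ area = 979.743

Euler: V−E+F = 12−30+20 = 2.

facets=20 area=979.743


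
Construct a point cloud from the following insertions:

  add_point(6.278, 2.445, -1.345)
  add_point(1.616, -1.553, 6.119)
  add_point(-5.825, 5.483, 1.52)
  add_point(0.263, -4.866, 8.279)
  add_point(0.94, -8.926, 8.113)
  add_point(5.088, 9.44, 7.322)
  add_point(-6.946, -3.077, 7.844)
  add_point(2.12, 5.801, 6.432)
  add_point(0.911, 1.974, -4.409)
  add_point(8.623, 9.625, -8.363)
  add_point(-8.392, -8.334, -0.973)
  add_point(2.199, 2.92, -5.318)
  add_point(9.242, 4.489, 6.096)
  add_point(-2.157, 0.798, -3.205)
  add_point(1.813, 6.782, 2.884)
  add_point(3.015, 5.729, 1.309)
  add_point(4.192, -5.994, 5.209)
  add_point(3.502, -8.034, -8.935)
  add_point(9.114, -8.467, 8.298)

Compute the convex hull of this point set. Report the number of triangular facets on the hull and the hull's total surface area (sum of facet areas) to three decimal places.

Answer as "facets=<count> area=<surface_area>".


facets=18 area=1183.324

11 of the 19 inputs are extreme points: [2, 3, 4, 5, 6, 9, 10, 12, 13, 17, 18].

Facet areas (half cross-product norm):
  f1: (p9, p18, p12) → 88.1322
  f2: (p9, p17, p18) → 166.0252
  f3: (p13, p17, p10) → 65.4173
  f4: (p13, p9, p17) → 88.5649
  f5: (p4, p6, p10) → 50.1982
  f6: (p4, p17, p10) → 91.3232
  f7: (p4, p17, p18) → 70.0929
  f8: (p5, p18, p12) → 30.6735
  f9: (p5, p9, p12) → 50.2466
  f10: (p3, p5, p18) → 72.1432
  f11: (p3, p5, p6) → 56.1081
  f12: (p3, p4, p18) → 16.7684
  f13: (p3, p4, p6) → 14.0863
  f14: (p2, p5, p6) → 69.2798
  f15: (p2, p6, p10) → 55.2809
  f16: (p2, p13, p10) → 42.5978
  f17: (p2, p13, p9) → 55.3029
  f18: (p2, p5, p9) → 101.0831
Σ area = 1183.324

Euler: V−E+F = 11−27+18 = 2.


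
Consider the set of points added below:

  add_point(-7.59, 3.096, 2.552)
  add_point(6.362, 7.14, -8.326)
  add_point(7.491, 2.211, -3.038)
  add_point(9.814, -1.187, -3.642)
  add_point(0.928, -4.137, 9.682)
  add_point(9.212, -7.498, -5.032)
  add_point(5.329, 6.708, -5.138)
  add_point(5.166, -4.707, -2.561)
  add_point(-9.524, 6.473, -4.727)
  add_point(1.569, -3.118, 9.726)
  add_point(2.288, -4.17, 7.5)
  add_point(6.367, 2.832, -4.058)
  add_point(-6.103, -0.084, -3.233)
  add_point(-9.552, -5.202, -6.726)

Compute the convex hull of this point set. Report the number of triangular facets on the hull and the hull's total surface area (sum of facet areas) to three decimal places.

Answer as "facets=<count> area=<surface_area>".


Extreme-point indices: [0, 1, 2, 3, 4, 5, 6, 8, 9, 13] — 10 of 14 on the boundary.

Triangle areas on the boundary:
  f1: (p8, p1, p13) → 96.5480
  f2: (p5, p1, p13) → 137.3264
  f3: (p5, p1, p3) → 24.5671
  f4: (p5, p9, p3) → 51.3472
  f5: (p2, p1, p3) → 12.8919
  f6: (p2, p9, p3) → 31.2528
  f7: (p6, p8, p1) → 23.6673
  f8: (p6, p2, p1) → 8.5672
  f9: (p6, p2, p9) → 36.0327
  f10: (p4, p5, p13) → 148.0472
  f11: (p4, p5, p9) → 10.3517
  f12: (p0, p6, p9) → 99.9190
  f13: (p0, p6, p8) → 60.0482
  f14: (p0, p4, p9) → 7.9441
  f15: (p0, p8, p13) → 47.2823
  f16: (p0, p4, p13) → 82.7324
Σ area = 878.526

Euler characteristic 10−24+16 = 2 ✓

facets=16 area=878.526


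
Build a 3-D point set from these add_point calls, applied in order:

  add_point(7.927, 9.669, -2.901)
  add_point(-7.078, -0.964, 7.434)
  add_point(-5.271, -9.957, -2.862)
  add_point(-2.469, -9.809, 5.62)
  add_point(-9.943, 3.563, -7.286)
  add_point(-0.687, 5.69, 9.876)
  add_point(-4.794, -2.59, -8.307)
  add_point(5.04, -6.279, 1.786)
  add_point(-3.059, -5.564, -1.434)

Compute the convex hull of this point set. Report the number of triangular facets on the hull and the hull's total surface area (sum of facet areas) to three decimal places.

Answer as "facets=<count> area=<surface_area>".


8 of the 9 inputs are extreme points: [0, 1, 2, 3, 4, 5, 6, 7].

Per-facet area ½‖(b−a)×(c−a)‖:
  f1: (p5, p0, p4) → 141.6543
  f2: (p7, p5, p0) → 111.9473
  f3: (p6, p0, p4) → 74.3122
  f4: (p6, p2, p4) → 32.0631
  f5: (p6, p7, p0) → 116.5676
  f6: (p6, p7, p2) → 54.4464
  f7: (p1, p2, p4) → 94.1972
  f8: (p1, p5, p4) → 73.7695
  f9: (p3, p7, p2) → 40.4609
  f10: (p3, p1, p2) → 45.2447
  f11: (p3, p7, p5) → 69.2228
  f12: (p3, p1, p5) → 45.3214
Σ area = 899.207

Check V−E+F: 8 − 18 + 12 = 2.

facets=12 area=899.207


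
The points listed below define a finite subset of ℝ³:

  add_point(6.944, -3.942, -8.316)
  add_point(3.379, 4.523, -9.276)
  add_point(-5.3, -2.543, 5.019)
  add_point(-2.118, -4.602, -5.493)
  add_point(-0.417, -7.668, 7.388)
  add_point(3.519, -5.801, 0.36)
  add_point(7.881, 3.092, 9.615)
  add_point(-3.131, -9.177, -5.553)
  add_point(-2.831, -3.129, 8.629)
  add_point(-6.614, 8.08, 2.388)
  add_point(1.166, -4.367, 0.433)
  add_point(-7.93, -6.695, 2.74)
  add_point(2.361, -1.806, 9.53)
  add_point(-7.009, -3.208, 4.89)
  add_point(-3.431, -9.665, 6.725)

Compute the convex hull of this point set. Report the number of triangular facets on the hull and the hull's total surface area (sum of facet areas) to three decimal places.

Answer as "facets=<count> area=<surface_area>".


facets=20 area=921.491

Extreme-point indices: [0, 1, 4, 5, 6, 7, 8, 9, 11, 12, 13, 14] — 12 of 15 on the boundary.

Per-facet area ½‖(b−a)×(c−a)‖:
  f1: (p1, p9, p6) → 127.7305
  f2: (p0, p1, p6) → 86.8851
  f3: (p8, p9, p6) → 82.3023
  f4: (p13, p9, p11) → 17.1746
  f5: (p13, p8, p9) → 32.2553
  f6: (p14, p13, p11) → 14.0248
  f7: (p14, p13, p8) → 18.4772
  f8: (p7, p14, p0) → 69.0444
  f9: (p7, p0, p1) → 53.6736
  f10: (p7, p14, p11) → 33.1136
  f11: (p7, p1, p9) → 119.4381
  f12: (p7, p9, p11) → 72.1366
  f13: (p5, p0, p6) → 59.6651
  f14: (p5, p14, p0) → 22.0948
  f15: (p12, p8, p6) → 9.5870
  f16: (p12, p14, p8) → 17.2990
  f17: (p4, p12, p6) → 12.1013
  f18: (p4, p12, p14) → 6.4874
  f19: (p4, p5, p6) → 53.8199
  f20: (p4, p5, p14) → 14.1801
Σ area = 921.491

Euler characteristic 12−30+20 = 2 ✓


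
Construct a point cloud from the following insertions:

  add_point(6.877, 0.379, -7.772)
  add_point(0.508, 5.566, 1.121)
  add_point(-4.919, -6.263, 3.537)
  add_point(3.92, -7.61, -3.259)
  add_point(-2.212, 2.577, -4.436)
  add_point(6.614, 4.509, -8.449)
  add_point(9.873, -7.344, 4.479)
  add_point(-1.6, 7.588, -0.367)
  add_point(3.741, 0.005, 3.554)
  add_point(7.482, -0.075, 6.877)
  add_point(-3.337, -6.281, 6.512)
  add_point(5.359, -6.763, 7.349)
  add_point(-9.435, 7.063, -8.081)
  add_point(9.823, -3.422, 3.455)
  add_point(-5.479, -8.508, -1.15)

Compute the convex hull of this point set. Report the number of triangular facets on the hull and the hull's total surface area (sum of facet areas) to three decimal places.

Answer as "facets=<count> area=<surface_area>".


Points on the hull: [0, 2, 3, 5, 6, 7, 9, 10, 11, 12, 13, 14] (12 of 15).

Area of each hull facet:
  f1: (p0, p14, p12) → 128.4629
  f2: (p0, p5, p12) → 33.2997
  f3: (p2, p14, p12) → 45.7283
  f4: (p2, p10, p12) → 22.4758
  f5: (p2, p10, p14) → 4.7822
  f6: (p11, p14, p6) → 35.4504
  f7: (p11, p10, p14) → 34.0979
  f8: (p3, p14, p6) → 42.8308
  f9: (p3, p0, p6) → 46.4592
  f10: (p3, p0, p14) → 40.9860
  f11: (p9, p11, p6) → 18.5886
  f12: (p9, p11, p10) → 29.8578
  f13: (p13, p9, p6) → 9.6400
  f14: (p13, p9, p5) → 38.9137
  f15: (p13, p0, p6) → 20.8950
  f16: (p13, p0, p5) → 22.6029
  f17: (p7, p5, p12) → 65.6475
  f18: (p7, p9, p5) → 80.5956
  f19: (p7, p10, p12) → 84.2183
  f20: (p7, p9, p10) → 82.6285
Σ area = 888.161

Euler characteristic 12−30+20 = 2 ✓

facets=20 area=888.161


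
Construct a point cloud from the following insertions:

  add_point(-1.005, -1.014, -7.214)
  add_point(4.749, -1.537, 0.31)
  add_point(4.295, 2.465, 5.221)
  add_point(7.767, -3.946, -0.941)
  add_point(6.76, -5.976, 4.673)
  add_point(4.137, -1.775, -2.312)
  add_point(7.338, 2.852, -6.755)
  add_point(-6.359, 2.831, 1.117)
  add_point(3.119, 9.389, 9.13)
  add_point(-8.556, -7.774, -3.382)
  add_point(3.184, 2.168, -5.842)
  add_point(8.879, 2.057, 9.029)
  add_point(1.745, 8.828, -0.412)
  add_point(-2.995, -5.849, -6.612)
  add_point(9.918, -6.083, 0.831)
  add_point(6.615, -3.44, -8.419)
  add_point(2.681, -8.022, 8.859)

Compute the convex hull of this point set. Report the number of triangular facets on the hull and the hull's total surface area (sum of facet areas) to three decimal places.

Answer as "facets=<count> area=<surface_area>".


facets=18 area=968.789

Extreme-point indices: [0, 6, 7, 8, 9, 11, 12, 13, 14, 15, 16] — 11 of 17 on the boundary.

Facet areas (half cross-product norm):
  f1: (p16, p14, p9) → 90.8267
  f2: (p11, p16, p14) → 56.8156
  f3: (p11, p16, p8) → 51.7557
  f4: (p11, p6, p14) → 69.2910
  f5: (p11, p6, p8) → 73.7408
  f6: (p15, p6, p14) → 33.2980
  f7: (p12, p6, p8) → 41.3571
  f8: (p13, p14, p9) → 44.0852
  f9: (p13, p15, p14) → 51.0337
  f10: (p7, p12, p8) → 49.2343
  f11: (p7, p16, p9) → 89.4905
  f12: (p7, p16, p8) → 106.3775
  f13: (p0, p15, p6) → 25.8176
  f14: (p0, p13, p15) → 21.1797
  f15: (p0, p12, p6) → 46.5364
  f16: (p0, p7, p12) → 51.5770
  f17: (p0, p13, p9) → 13.6943
  f18: (p0, p7, p9) → 52.6779
Σ area = 968.789

Euler characteristic 11−27+18 = 2 ✓


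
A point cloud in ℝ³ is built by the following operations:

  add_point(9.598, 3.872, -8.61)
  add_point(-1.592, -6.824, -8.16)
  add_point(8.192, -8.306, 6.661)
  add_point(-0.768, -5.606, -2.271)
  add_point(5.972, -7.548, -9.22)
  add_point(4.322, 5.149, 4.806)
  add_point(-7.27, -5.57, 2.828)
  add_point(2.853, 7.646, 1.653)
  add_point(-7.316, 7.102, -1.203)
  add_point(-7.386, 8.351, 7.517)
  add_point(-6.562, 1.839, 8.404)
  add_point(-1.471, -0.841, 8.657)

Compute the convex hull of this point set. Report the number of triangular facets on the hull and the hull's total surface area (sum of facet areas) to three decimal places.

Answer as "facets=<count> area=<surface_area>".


Hull vertices (11/12): indices [0, 1, 2, 4, 5, 6, 7, 8, 9, 10, 11].

Per-facet area ½‖(b−a)×(c−a)‖:
  f1: (p4, p2, p0) → 96.1915
  f2: (p5, p2, p0) → 101.9993
  f3: (p1, p4, p0) → 45.0823
  f4: (p1, p8, p0) → 121.7460
  f5: (p1, p4, p2) → 61.5812
  f6: (p7, p5, p9) → 25.2925
  f7: (p7, p5, p0) → 26.7240
  f8: (p7, p8, p9) → 44.8948
  f9: (p7, p8, p0) → 65.3431
  f10: (p6, p1, p2) → 97.4223
  f11: (p6, p8, p9) → 57.7698
  f12: (p6, p1, p8) → 81.4509
  f13: (p10, p6, p9) → 22.1894
  f14: (p11, p6, p2) → 58.5022
  f15: (p11, p10, p6) → 25.7295
  f16: (p11, p10, p9) → 15.6256
  f17: (p11, p5, p9) → 48.8460
  f18: (p11, p5, p2) → 55.9937
Σ area = 1052.384

Euler characteristic 11−27+18 = 2 ✓

facets=18 area=1052.384


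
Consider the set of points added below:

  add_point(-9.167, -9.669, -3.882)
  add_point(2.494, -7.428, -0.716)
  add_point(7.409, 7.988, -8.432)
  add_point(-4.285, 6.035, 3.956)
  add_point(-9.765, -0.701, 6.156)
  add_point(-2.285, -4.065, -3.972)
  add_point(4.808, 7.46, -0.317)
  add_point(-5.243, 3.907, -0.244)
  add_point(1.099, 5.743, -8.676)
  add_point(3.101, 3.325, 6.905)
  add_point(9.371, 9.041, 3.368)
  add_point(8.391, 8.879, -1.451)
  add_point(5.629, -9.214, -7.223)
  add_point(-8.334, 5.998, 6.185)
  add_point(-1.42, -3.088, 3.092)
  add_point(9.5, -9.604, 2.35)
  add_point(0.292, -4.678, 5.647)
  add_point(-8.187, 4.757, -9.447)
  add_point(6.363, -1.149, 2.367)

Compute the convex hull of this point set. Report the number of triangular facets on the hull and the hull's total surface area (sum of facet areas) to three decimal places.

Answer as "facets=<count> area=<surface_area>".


Extreme-point indices: [0, 2, 4, 9, 10, 11, 12, 13, 15, 16, 17] — 11 of 19 on the boundary.

Per-facet area ½‖(b−a)×(c−a)‖:
  f1: (p0, p17, p4) → 97.8004
  f2: (p9, p10, p15) → 68.9657
  f3: (p13, p17, p4) → 53.5413
  f4: (p13, p9, p4) → 40.2902
  f5: (p13, p9, p10) → 46.8880
  f6: (p2, p10, p15) → 111.0122
  f7: (p16, p9, p4) → 46.3688
  f8: (p16, p9, p15) → 46.1069
  f9: (p16, p0, p4) → 69.0854
  f10: (p16, p0, p15) → 76.8755
  f11: (p12, p0, p17) → 115.8730
  f12: (p12, p2, p17) → 132.1042
  f13: (p12, p0, p15) → 77.3943
  f14: (p12, p2, p15) → 89.3889
  f15: (p11, p13, p10) → 44.6848
  f16: (p11, p2, p10) → 1.9340
  f17: (p11, p13, p17) → 133.4054
  f18: (p11, p2, p17) → 55.2757
Σ area = 1306.995

Euler characteristic 11−27+18 = 2 ✓

facets=18 area=1306.995


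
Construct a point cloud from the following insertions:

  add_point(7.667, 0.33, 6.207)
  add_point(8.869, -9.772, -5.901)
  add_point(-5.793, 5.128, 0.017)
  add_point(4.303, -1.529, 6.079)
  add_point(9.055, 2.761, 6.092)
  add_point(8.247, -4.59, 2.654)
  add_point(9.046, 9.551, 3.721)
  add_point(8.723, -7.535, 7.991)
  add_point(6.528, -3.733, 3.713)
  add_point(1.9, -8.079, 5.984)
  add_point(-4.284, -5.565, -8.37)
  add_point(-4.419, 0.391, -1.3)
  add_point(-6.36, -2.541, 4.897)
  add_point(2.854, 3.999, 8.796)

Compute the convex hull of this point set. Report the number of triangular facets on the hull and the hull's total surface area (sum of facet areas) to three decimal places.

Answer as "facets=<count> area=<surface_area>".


9 of the 14 inputs are extreme points: [1, 2, 4, 6, 7, 9, 10, 12, 13].

Triangle areas on the boundary:
  f1: (p7, p1, p4) → 73.6805
  f2: (p2, p10, p12) → 58.9289
  f3: (p9, p10, p12) → 68.1587
  f4: (p9, p7, p12) → 22.4081
  f5: (p9, p10, p1) → 90.9640
  f6: (p9, p7, p1) → 48.1785
  f7: (p13, p2, p12) → 51.3070
  f8: (p13, p7, p12) → 76.5188
  f9: (p13, p7, p4) → 35.9122
  f10: (p6, p13, p4) → 24.7096
  f11: (p6, p13, p2) → 60.2631
  f12: (p6, p1, p4) → 55.5786
  f13: (p6, p10, p1) → 148.8773
  f14: (p6, p2, p10) → 105.1875
Σ area = 920.673

Check V−E+F: 9 − 21 + 14 = 2.

facets=14 area=920.673


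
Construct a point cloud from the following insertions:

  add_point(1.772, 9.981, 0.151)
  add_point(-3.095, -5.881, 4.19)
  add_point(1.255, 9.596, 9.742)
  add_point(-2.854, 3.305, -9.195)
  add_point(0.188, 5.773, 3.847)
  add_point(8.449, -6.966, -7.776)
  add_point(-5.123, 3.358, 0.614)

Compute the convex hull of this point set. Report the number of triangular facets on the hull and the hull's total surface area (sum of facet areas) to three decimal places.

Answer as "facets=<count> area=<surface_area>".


facets=8 area=641.229

6 of the 7 inputs are extreme points: [0, 1, 2, 3, 5, 6].

Area of each hull facet:
  f1: (p2, p0, p6) → 45.7014
  f2: (p2, p0, p5) → 88.2349
  f3: (p1, p2, p6) → 64.2533
  f4: (p1, p2, p5) → 140.7332
  f5: (p3, p0, p6) → 47.1535
  f6: (p3, p0, p5) → 94.9485
  f7: (p3, p1, p6) → 48.6484
  f8: (p3, p1, p5) → 111.5561
Σ area = 641.229

Euler characteristic 6−12+8 = 2 ✓


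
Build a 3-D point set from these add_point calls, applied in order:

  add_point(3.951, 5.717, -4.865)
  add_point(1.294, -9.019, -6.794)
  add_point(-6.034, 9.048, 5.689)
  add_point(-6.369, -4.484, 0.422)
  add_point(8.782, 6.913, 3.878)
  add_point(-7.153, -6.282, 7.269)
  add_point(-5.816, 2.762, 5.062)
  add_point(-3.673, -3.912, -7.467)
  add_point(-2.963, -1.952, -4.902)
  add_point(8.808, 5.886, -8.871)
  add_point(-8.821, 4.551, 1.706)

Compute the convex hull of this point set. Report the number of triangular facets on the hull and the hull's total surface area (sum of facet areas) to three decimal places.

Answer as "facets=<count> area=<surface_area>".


Points on the hull: [1, 2, 3, 4, 5, 7, 9, 10] (8 of 11).

Triangle areas on the boundary:
  f1: (p4, p1, p9) → 107.4203
  f2: (p4, p5, p1) → 158.2812
  f3: (p7, p9, p10) → 107.4902
  f4: (p7, p1, p9) → 56.7275
  f5: (p2, p5, p10) → 39.1971
  f6: (p2, p4, p5) → 116.3028
  f7: (p2, p9, p10) → 67.9050
  f8: (p2, p4, p9) → 95.5697
  f9: (p3, p5, p1) → 33.2791
  f10: (p3, p7, p1) → 29.7874
  f11: (p3, p5, p10) → 33.5377
  f12: (p3, p7, p10) → 39.0562
Σ area = 884.554

Euler characteristic 8−18+12 = 2 ✓

facets=12 area=884.554


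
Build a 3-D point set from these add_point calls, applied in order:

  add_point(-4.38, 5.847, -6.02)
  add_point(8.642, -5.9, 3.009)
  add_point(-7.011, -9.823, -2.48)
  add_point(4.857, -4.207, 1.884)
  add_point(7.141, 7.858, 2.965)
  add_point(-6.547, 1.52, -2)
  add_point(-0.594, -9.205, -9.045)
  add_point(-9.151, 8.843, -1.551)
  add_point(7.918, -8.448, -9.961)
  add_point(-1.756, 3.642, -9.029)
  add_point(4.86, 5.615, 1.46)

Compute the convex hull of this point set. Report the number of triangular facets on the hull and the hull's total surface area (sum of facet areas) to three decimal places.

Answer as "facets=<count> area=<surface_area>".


Hull vertices (8/11): indices [0, 1, 2, 4, 6, 7, 8, 9].

Area of each hull facet:
  f1: (p2, p1, p7) → 158.7450
  f2: (p8, p2, p1) → 102.8987
  f3: (p4, p1, p7) → 115.6202
  f4: (p4, p8, p1) → 90.0682
  f5: (p6, p8, p2) → 25.0992
  f6: (p9, p4, p8) → 119.7568
  f7: (p9, p6, p8) → 55.4324
  f8: (p9, p2, p7) → 92.6641
  f9: (p9, p6, p2) → 59.3439
  f10: (p0, p4, p7) → 52.8446
  f11: (p0, p9, p7) → 1.9161
  f12: (p0, p9, p4) → 33.6264
Σ area = 908.016

Euler: V−E+F = 8−18+12 = 2.

facets=12 area=908.016


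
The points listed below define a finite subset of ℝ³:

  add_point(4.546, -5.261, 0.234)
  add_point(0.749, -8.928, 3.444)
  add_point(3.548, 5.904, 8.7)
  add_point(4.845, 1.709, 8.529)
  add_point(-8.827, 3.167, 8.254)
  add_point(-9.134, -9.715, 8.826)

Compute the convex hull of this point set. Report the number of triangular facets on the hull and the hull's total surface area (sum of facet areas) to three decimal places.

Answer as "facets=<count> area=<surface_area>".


Hull vertices (6/6): indices [0, 1, 2, 3, 4, 5].

Area of each hull facet:
  f1: (p2, p3, p5) → 36.7779
  f2: (p2, p0, p3) → 18.3859
  f3: (p4, p0, p5) → 102.8293
  f4: (p4, p2, p5) → 79.4534
  f5: (p4, p2, p0) → 88.3924
  f6: (p1, p3, p5) → 69.5752
  f7: (p1, p0, p5) → 19.5535
  f8: (p1, p0, p3) → 33.4809
Σ area = 448.448

Euler: V−E+F = 6−12+8 = 2.

facets=8 area=448.448


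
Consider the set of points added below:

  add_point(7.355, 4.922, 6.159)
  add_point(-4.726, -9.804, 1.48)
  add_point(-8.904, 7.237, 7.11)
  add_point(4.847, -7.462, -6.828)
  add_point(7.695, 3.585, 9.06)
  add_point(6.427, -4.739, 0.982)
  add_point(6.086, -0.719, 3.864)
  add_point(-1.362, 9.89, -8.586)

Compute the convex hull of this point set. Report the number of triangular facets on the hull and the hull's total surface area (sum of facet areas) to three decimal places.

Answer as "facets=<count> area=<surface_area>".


Extreme-point indices: [0, 1, 2, 3, 4, 5, 7] — 7 of 8 on the boundary.

Per-facet area ½‖(b−a)×(c−a)‖:
  f1: (p1, p4, p2) → 145.6267
  f2: (p7, p1, p2) → 157.9407
  f3: (p3, p7, p1) → 119.2977
  f4: (p0, p4, p2) → 26.2589
  f5: (p0, p7, p2) → 129.1318
  f6: (p0, p3, p7) → 142.6345
  f7: (p5, p1, p4) → 66.5754
  f8: (p5, p3, p1) → 49.7473
  f9: (p5, p0, p4) → 17.6262
  f10: (p5, p0, p3) → 31.3353
Σ area = 886.174

Euler: V−E+F = 7−15+10 = 2.

facets=10 area=886.174


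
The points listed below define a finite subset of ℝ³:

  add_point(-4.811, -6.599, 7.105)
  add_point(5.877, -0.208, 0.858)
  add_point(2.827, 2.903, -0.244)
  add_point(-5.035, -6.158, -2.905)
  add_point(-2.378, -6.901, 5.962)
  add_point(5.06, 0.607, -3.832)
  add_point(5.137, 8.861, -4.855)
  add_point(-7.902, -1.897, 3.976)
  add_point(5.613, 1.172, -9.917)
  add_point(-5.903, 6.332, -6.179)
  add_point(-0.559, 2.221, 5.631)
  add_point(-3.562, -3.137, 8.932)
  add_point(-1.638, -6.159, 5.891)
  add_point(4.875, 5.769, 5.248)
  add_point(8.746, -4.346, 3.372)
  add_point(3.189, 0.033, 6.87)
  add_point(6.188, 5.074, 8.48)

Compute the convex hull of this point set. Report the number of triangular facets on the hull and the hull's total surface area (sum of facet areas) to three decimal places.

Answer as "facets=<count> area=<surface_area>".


facets=20 area=853.233

Extreme-point indices: [0, 3, 4, 6, 7, 8, 9, 10, 11, 13, 14, 16] — 12 of 17 on the boundary.

Area of each hull facet:
  f1: (p8, p6, p14) → 66.8614
  f2: (p16, p6, p14) → 75.1199
  f3: (p3, p8, p14) → 95.9795
  f4: (p0, p3, p7) → 27.3947
  f5: (p13, p16, p6) → 7.5162
  f6: (p9, p8, p6) → 51.5081
  f7: (p9, p3, p8) → 79.2771
  f8: (p9, p3, p7) → 53.0232
  f9: (p9, p13, p6) → 60.2438
  f10: (p9, p13, p16) → 10.9124
  f11: (p11, p16, p14) → 65.6425
  f12: (p11, p0, p14) → 27.8530
  f13: (p11, p16, p7) → 40.0524
  f14: (p11, p0, p7) → 12.7962
  f15: (p4, p3, p14) → 54.2919
  f16: (p4, p0, p14) → 6.0526
  f17: (p4, p0, p3) → 12.4411
  f18: (p10, p16, p7) → 6.9101
  f19: (p10, p9, p7) → 54.4569
  f20: (p10, p9, p16) → 44.8999
Σ area = 853.233

Check V−E+F: 12 − 30 + 20 = 2.


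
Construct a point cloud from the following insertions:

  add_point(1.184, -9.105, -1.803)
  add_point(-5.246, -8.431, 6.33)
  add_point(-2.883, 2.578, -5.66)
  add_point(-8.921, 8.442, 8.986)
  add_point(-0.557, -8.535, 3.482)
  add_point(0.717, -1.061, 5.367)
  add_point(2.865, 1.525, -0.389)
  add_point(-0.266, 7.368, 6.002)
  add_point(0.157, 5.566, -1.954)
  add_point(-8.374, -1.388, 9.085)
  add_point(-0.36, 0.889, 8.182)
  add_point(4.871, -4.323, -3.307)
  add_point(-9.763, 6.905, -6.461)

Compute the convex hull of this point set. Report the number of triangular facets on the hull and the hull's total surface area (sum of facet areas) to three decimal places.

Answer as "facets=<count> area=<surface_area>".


facets=22 area=780.100

Extreme-point indices: [0, 1, 2, 3, 4, 5, 6, 7, 8, 9, 10, 11, 12] — 13 of 13 on the boundary.

Triangle areas on the boundary:
  f1: (p1, p0, p12) → 101.3308
  f2: (p2, p0, p12) → 33.6790
  f3: (p2, p0, p11) → 32.8770
  f4: (p9, p3, p12) → 76.2495
  f5: (p9, p1, p12) → 71.6342
  f6: (p4, p0, p11) → 16.4013
  f7: (p4, p1, p0) → 10.0039
  f8: (p7, p3, p12) → 68.7352
  f9: (p8, p2, p11) → 29.4874
  f10: (p8, p2, p12) → 22.4052
  f11: (p8, p7, p12) → 42.3839
  f12: (p10, p4, p1) → 28.1051
  f13: (p10, p9, p1) → 33.8039
  f14: (p10, p7, p11) → 46.5032
  f15: (p10, p9, p3) → 40.2498
  f16: (p10, p7, p3) → 31.5083
  f17: (p6, p7, p11) → 10.8407
  f18: (p6, p8, p11) → 12.4530
  f19: (p6, p8, p7) → 20.7733
  f20: (p5, p4, p11) → 35.4935
  f21: (p5, p10, p11) → 4.6463
  f22: (p5, p10, p4) → 10.5356
Σ area = 780.100

Euler: V−E+F = 13−33+22 = 2.


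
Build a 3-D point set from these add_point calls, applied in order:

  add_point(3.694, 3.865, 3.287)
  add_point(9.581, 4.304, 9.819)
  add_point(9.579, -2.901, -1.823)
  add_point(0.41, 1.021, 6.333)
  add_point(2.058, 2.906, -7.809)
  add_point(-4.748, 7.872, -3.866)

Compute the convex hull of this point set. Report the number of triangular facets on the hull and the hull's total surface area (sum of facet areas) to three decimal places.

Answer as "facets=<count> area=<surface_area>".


facets=6 area=418.529

Points on the hull: [1, 2, 3, 4, 5] (5 of 6).

Triangle areas on the boundary:
  f1: (p4, p1, p5) → 88.4841
  f2: (p4, p2, p1) → 75.6048
  f3: (p3, p1, p5) → 61.9710
  f4: (p3, p2, p1) → 63.1172
  f5: (p3, p4, p5) → 60.2669
  f6: (p3, p4, p2) → 69.0847
Σ area = 418.529

Check V−E+F: 5 − 9 + 6 = 2.


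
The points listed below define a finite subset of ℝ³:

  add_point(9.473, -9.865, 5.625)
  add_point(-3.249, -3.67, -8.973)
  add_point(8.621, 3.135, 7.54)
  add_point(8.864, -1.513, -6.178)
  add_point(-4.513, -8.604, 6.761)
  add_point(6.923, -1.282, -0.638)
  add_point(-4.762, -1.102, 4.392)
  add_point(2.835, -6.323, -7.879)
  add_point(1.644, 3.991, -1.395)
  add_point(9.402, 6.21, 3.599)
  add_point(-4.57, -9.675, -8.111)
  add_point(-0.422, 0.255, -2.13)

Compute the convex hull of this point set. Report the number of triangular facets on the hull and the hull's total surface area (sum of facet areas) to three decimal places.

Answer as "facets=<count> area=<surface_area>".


facets=16 area=869.883

Hull vertices (10/12): indices [0, 1, 2, 3, 4, 6, 7, 8, 9, 10].

Triangle areas on the boundary:
  f1: (p3, p9, p0) → 86.5285
  f2: (p2, p9, p6) → 35.9691
  f3: (p2, p9, p0) → 29.2809
  f4: (p10, p1, p6) → 42.4983
  f5: (p8, p9, p6) → 44.7677
  f6: (p8, p1, p6) → 57.8106
  f7: (p8, p3, p9) → 47.6596
  f8: (p8, p3, p1) → 56.7711
  f9: (p4, p2, p6) → 55.6364
  f10: (p4, p2, p0) → 91.4977
  f11: (p4, p10, p6) → 57.0824
  f12: (p4, p10, p0) → 104.6720
  f13: (p7, p3, p1) → 23.2272
  f14: (p7, p10, p1) → 20.4096
  f15: (p7, p3, p0) → 56.5566
  f16: (p7, p10, p0) → 59.5148
Σ area = 869.883

Euler characteristic 10−24+16 = 2 ✓


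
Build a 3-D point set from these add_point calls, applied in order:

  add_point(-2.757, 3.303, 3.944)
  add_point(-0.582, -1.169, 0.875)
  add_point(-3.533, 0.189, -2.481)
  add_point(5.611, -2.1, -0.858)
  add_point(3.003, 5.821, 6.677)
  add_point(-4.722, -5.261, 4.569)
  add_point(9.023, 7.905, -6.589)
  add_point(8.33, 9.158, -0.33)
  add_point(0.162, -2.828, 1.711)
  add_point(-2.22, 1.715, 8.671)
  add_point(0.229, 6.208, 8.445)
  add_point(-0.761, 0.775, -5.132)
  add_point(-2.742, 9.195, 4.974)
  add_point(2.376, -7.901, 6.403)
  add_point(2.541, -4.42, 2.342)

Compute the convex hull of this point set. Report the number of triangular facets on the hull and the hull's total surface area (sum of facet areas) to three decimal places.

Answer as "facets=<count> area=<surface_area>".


Hull vertices (11/15): indices [2, 3, 4, 5, 6, 7, 9, 10, 11, 12, 13].

Area of each hull facet:
  f1: (p11, p12, p6) → 80.0595
  f2: (p11, p13, p5) → 47.0292
  f3: (p9, p12, p5) → 30.5760
  f4: (p9, p13, p5) → 32.8223
  f5: (p2, p12, p5) → 52.6566
  f6: (p2, p11, p5) → 12.0701
  f7: (p2, p11, p12) → 21.8868
  f8: (p3, p11, p6) → 46.6729
  f9: (p3, p11, p13) → 37.9704
  f10: (p10, p9, p12) → 13.5437
  f11: (p10, p9, p13) → 23.0588
  f12: (p10, p4, p13) → 22.6627
  f13: (p7, p4, p13) → 60.2026
  f14: (p7, p3, p6) → 36.4012
  f15: (p7, p3, p13) → 44.9408
  f16: (p7, p12, p6) → 33.6876
  f17: (p7, p10, p12) → 32.7034
  f18: (p7, p10, p4) → 8.6984
Σ area = 637.643

Check V−E+F: 11 − 27 + 18 = 2.

facets=18 area=637.643


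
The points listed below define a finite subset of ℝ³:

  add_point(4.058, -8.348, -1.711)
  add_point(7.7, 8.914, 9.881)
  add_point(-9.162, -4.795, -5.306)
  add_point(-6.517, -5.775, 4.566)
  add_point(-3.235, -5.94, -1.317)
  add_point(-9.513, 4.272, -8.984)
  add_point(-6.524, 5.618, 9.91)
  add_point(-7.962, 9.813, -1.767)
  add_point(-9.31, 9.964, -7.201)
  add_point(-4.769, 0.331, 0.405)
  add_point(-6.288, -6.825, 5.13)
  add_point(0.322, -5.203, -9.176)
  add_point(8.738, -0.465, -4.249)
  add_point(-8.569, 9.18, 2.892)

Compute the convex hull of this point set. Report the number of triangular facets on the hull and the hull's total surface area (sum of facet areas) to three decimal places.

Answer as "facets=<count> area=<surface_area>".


Extreme-point indices: [0, 1, 2, 5, 6, 7, 8, 10, 11, 12, 13] — 11 of 14 on the boundary.

Per-facet area ½‖(b−a)×(c−a)‖:
  f1: (p11, p0, p12) → 40.3458
  f2: (p1, p0, p12) → 79.0885
  f3: (p1, p10, p0) → 127.4507
  f4: (p1, p10, p6) → 95.5022
  f5: (p2, p11, p5) → 50.0553
  f6: (p2, p10, p0) → 66.0553
  f7: (p2, p11, p0) → 45.5556
  f8: (p2, p10, p6) → 72.4291
  f9: (p8, p1, p12) → 174.8957
  f10: (p8, p11, p5) → 31.2708
  f11: (p8, p11, p12) → 97.9872
  f12: (p13, p1, p6) → 58.7419
  f13: (p13, p2, p6) → 65.7656
  f14: (p13, p2, p5) → 63.0765
  f15: (p13, p8, p5) → 29.5071
  f16: (p7, p8, p1) → 34.7429
  f17: (p7, p13, p1) → 40.3915
  f18: (p7, p13, p8) → 5.0033
Σ area = 1177.865

Euler: V−E+F = 11−27+18 = 2.

facets=18 area=1177.865


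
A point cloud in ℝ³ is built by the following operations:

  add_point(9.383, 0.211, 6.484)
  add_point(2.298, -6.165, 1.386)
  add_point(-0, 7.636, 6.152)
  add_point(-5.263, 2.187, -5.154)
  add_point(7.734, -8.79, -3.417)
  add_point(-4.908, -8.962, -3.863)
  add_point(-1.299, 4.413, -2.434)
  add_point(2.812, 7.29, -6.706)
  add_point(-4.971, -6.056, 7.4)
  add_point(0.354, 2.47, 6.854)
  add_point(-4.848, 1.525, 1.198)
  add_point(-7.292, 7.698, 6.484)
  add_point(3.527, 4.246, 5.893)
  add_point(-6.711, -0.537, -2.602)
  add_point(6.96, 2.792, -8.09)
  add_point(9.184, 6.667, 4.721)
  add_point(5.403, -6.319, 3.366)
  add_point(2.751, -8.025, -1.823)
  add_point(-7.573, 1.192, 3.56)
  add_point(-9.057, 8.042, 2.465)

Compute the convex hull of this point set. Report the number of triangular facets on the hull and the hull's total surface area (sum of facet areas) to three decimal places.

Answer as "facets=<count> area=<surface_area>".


facets=26 area=1045.846

Hull vertices (15/20): indices [0, 2, 3, 4, 5, 7, 8, 9, 11, 13, 14, 15, 16, 18, 19].

Per-facet area ½‖(b−a)×(c−a)‖:
  f1: (p3, p14, p5) → 70.5925
  f2: (p4, p14, p5) → 78.9979
  f3: (p4, p8, p5) → 73.5406
  f4: (p4, p15, p0) → 40.3793
  f5: (p4, p15, p14) → 84.4755
  f6: (p18, p5, p19) → 31.7967
  f7: (p18, p8, p19) → 9.9428
  f8: (p18, p8, p5) → 48.8215
  f9: (p7, p15, p14) → 40.5330
  f10: (p7, p3, p19) → 49.5907
  f11: (p7, p3, p14) → 29.6842
  f12: (p11, p8, p19) → 30.1310
  f13: (p13, p5, p19) → 16.3738
  f14: (p13, p3, p19) → 20.1864
  f15: (p13, p3, p5) → 15.1844
  f16: (p16, p8, p0) → 43.9488
  f17: (p16, p4, p0) → 28.0204
  f18: (p16, p4, p8) → 33.2024
  f19: (p9, p8, p0) → 44.5838
  f20: (p9, p11, p8) → 46.6161
  f21: (p2, p15, p0) → 31.1609
  f22: (p2, p9, p0) → 23.2151
  f23: (p2, p9, p11) → 19.0258
  f24: (p2, p11, p19) → 14.9954
  f25: (p2, p7, p19) → 63.5023
  f26: (p2, p7, p15) → 57.3453
Σ area = 1045.846

Euler: V−E+F = 15−39+26 = 2.


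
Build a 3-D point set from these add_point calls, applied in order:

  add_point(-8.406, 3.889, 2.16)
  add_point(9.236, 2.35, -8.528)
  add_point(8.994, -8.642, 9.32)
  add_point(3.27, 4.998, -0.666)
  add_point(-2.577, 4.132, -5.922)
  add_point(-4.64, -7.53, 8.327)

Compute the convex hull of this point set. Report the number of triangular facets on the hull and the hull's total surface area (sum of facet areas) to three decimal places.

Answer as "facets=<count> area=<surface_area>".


Points on the hull: [0, 1, 2, 3, 4, 5] (6 of 6).

Triangle areas on the boundary:
  f1: (p3, p2, p0) → 107.0157
  f2: (p3, p2, p1) → 91.0936
  f3: (p5, p2, p0) → 85.7711
  f4: (p5, p2, p1) → 143.1356
  f5: (p4, p5, p0) → 65.5796
  f6: (p4, p5, p1) → 111.4323
  f7: (p4, p3, p0) → 39.2075
  f8: (p4, p3, p1) → 40.1756
Σ area = 683.411

Check V−E+F: 6 − 12 + 8 = 2.

facets=8 area=683.411


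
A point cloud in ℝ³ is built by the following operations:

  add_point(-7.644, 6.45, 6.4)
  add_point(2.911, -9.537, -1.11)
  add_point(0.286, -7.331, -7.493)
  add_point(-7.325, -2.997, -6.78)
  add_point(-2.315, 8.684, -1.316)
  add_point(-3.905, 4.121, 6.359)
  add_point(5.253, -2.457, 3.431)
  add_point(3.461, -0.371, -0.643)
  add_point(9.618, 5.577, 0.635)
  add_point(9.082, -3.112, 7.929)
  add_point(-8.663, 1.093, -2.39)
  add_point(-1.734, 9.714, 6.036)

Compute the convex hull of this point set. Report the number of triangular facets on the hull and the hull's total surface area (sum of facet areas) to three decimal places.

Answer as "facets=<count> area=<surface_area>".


Hull vertices (9/12): indices [0, 1, 2, 3, 4, 8, 9, 10, 11].

Triangle areas on the boundary:
  f1: (p9, p1, p8) → 71.9885
  f2: (p11, p9, p8) → 75.0032
  f3: (p2, p1, p8) → 60.1935
  f4: (p0, p11, p9) → 56.0700
  f5: (p0, p1, p10) → 79.7656
  f6: (p0, p9, p1) → 119.4478
  f7: (p4, p2, p8) → 102.7732
  f8: (p4, p11, p8) → 45.5948
  f9: (p4, p0, p10) → 43.0124
  f10: (p4, p0, p11) → 25.0894
  f11: (p3, p4, p10) → 27.3883
  f12: (p3, p4, p2) → 60.2313
  f13: (p3, p1, p10) → 40.4626
  f14: (p3, p2, p1) → 29.2812
Σ area = 836.302

Check V−E+F: 9 − 21 + 14 = 2.

facets=14 area=836.302


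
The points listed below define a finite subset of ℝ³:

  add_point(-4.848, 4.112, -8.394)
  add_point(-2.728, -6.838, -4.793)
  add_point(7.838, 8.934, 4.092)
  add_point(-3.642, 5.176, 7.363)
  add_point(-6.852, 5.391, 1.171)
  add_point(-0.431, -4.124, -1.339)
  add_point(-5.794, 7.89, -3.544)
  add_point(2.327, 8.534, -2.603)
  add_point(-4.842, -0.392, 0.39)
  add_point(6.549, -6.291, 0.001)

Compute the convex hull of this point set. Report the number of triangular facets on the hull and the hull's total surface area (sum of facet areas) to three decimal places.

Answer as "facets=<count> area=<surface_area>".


Points on the hull: [0, 1, 2, 3, 4, 6, 7, 8, 9] (9 of 10).

Per-facet area ½‖(b−a)×(c−a)‖:
  f1: (p0, p1, p4) → 57.1874
  f2: (p6, p0, p4) → 15.3046
  f3: (p6, p3, p4) → 13.6697
  f4: (p6, p3, p2) → 70.8196
  f5: (p8, p1, p4) → 13.2225
  f6: (p8, p3, p4) → 21.4862
  f7: (p8, p3, p1) → 16.4216
  f8: (p9, p3, p2) → 94.5337
  f9: (p9, p3, p1) → 84.9322
  f10: (p9, p0, p1) → 59.2930
  f11: (p7, p6, p2) → 24.6712
  f12: (p7, p6, p0) → 25.5025
  f13: (p7, p9, p2) → 65.5868
  f14: (p7, p9, p0) → 79.2910
Σ area = 641.922

Euler: V−E+F = 9−21+14 = 2.

facets=14 area=641.922


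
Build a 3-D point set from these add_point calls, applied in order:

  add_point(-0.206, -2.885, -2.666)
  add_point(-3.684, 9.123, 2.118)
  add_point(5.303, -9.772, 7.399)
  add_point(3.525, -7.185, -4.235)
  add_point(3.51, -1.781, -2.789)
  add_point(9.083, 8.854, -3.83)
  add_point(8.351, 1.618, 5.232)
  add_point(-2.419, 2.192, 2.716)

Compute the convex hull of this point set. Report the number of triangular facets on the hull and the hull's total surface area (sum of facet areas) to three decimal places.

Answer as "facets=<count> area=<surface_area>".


7 of the 8 inputs are extreme points: [0, 1, 2, 3, 5, 6, 7].

Facet areas (half cross-product norm):
  f1: (p3, p2, p5) → 101.4143
  f2: (p6, p5, p1) → 75.8877
  f3: (p6, p2, p1) → 82.4915
  f4: (p6, p2, p5) → 46.1749
  f5: (p0, p5, p1) → 86.2660
  f6: (p0, p3, p5) → 43.7775
  f7: (p0, p3, p2) → 35.5785
  f8: (p7, p2, p1) → 22.9973
  f9: (p7, p0, p1) → 21.0525
  f10: (p7, p0, p2) → 51.5540
Σ area = 567.194

Euler: V−E+F = 7−15+10 = 2.

facets=10 area=567.194
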